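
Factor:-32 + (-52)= - 84 = - 2^2*3^1*7^1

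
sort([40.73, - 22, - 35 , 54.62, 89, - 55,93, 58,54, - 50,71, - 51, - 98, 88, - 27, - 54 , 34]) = [ - 98, - 55, - 54, - 51, - 50, - 35, - 27 , - 22, 34,  40.73,  54, 54.62, 58, 71, 88 , 89, 93] 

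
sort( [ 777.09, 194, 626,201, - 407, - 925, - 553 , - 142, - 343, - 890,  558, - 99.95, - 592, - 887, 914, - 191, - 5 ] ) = [ - 925, - 890 , - 887, - 592, - 553, - 407, - 343, - 191, - 142, - 99.95,-5, 194, 201,558, 626, 777.09, 914] 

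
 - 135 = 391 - 526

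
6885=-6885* (-1 ) 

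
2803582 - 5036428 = - 2232846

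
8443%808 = 363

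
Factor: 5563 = 5563^1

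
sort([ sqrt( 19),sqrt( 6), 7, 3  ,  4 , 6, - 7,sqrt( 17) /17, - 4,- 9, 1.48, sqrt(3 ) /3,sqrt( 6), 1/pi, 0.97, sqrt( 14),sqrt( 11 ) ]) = [ - 9, - 7 , - 4, sqrt(17) /17,1/pi, sqrt(3) /3, 0.97,  1.48,sqrt( 6), sqrt( 6), 3,sqrt(11 ), sqrt ( 14 ),4 , sqrt( 19), 6, 7 ] 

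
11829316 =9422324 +2406992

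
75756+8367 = 84123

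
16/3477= 16/3477 = 0.00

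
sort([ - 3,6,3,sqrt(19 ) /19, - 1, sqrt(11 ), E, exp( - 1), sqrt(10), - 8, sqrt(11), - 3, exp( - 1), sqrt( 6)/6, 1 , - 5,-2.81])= [  -  8, - 5, - 3, - 3, - 2.81, - 1 , sqrt(19)/19, exp( - 1 ), exp( - 1), sqrt(6)/6,1,  E, 3,sqrt(10),  sqrt(11),sqrt(11), 6 ]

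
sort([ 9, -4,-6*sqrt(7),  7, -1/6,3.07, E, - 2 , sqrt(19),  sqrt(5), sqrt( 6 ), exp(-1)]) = [-6*sqrt(7), - 4, - 2,-1/6,  exp( - 1 ),sqrt(5) , sqrt( 6),  E, 3.07,sqrt( 19), 7, 9 ]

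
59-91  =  -32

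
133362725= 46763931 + 86598794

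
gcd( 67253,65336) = 1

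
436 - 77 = 359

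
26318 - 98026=-71708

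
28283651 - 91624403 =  - 63340752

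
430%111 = 97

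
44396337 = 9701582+34694755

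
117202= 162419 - 45217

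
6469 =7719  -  1250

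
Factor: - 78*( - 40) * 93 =290160=   2^4*3^2*5^1*13^1*31^1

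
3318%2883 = 435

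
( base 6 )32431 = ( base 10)4483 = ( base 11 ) 3406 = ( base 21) A3A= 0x1183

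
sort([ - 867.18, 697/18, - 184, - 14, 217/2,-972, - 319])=[ - 972, - 867.18, - 319,  -  184, - 14, 697/18, 217/2]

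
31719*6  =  190314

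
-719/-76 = 719/76 = 9.46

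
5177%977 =292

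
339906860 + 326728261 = 666635121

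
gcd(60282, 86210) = 2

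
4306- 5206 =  - 900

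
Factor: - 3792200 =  - 2^3*5^2* 67^1 *283^1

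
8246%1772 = 1158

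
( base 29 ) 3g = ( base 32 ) 37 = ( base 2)1100111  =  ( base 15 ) 6d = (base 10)103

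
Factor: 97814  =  2^1*48907^1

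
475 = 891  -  416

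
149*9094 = 1355006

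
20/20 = 1=1.00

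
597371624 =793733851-196362227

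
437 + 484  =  921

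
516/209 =2 + 98/209 =2.47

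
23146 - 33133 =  - 9987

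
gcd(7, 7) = 7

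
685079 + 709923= 1395002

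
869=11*79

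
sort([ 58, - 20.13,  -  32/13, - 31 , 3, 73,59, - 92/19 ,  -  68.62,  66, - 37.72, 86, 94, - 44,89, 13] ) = [ - 68.62, - 44 , - 37.72 , - 31, - 20.13, - 92/19 , - 32/13 , 3,13,58, 59,  66, 73 , 86 , 89,94] 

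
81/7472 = 81/7472 = 0.01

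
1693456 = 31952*53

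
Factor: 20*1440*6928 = 2^11*3^2 *5^2*433^1 = 199526400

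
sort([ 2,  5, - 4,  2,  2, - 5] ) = [-5, - 4,2, 2, 2,5]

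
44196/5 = 8839+1/5 = 8839.20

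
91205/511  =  91205/511 = 178.48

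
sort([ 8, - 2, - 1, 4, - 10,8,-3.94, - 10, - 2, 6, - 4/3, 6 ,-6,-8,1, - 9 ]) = [  -  10, - 10, - 9, - 8, - 6 , - 3.94, - 2,  -  2, - 4/3,-1, 1, 4, 6,6, 8, 8 ] 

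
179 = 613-434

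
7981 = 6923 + 1058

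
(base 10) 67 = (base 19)3a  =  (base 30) 27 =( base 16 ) 43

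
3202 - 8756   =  -5554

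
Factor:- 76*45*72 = -2^5*3^4* 5^1 * 19^1=- 246240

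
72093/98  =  10299/14 = 735.64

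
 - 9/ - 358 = 9/358  =  0.03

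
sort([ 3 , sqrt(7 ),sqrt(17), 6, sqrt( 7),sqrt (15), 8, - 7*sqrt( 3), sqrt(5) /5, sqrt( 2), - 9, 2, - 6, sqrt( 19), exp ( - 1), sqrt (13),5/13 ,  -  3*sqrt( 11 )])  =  [  -  7*sqrt (3 ),-3*sqrt(11),-9 , -6, exp( - 1), 5/13, sqrt (5 )/5 , sqrt(2), 2, sqrt( 7 ),sqrt( 7),3, sqrt(13),sqrt ( 15 ),sqrt( 17),sqrt (19 ),6,8 ]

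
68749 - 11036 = 57713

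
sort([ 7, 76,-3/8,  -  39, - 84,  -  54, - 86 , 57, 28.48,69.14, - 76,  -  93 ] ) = [-93, - 86, - 84, - 76, - 54, - 39, - 3/8, 7, 28.48,57, 69.14, 76]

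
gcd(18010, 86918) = 2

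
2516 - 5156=-2640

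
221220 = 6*36870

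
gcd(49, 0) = 49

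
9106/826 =4553/413=11.02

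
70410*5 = 352050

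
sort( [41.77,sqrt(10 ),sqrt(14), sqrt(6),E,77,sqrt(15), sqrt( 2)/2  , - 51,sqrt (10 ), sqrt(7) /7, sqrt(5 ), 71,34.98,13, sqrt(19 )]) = [ - 51, sqrt(7) /7 , sqrt(2 ) /2,sqrt(5), sqrt( 6 ),E,  sqrt(10 ),sqrt( 10 ), sqrt(14),sqrt (15 ),sqrt( 19 ),  13,  34.98, 41.77, 71, 77]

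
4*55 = 220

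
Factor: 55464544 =2^5 * 1733267^1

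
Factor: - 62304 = -2^5*3^1 * 11^1*59^1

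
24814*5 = 124070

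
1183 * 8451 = 9997533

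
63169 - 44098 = 19071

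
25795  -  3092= 22703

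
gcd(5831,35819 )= 833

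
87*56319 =4899753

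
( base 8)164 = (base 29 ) 40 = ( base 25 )4g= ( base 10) 116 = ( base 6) 312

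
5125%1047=937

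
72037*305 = 21971285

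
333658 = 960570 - 626912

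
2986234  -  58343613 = -55357379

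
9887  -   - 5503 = 15390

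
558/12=46+1/2  =  46.50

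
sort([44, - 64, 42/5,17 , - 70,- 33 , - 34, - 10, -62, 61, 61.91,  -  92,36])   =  [ - 92,-70,-64 , - 62, - 34,  -  33, - 10,  42/5,17, 36, 44, 61 , 61.91]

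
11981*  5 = 59905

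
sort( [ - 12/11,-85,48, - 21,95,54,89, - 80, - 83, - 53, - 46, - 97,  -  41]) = [ - 97,-85, - 83, -80, - 53, - 46,  -  41,  -  21, - 12/11, 48,54,89,95]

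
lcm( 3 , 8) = 24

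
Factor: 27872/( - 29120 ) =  - 67/70= - 2^( - 1) *5^( - 1)*7^( -1)*67^1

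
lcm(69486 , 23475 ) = 1737150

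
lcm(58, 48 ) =1392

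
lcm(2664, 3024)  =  111888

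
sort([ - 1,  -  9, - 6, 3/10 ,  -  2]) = [ - 9, - 6 ,-2, - 1,3/10]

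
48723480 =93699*520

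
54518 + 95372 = 149890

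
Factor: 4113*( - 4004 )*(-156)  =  2^4*3^3 * 7^1*11^1* 13^2*457^1  =  2569078512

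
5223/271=19+74/271 =19.27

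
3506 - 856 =2650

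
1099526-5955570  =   - 4856044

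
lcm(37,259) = 259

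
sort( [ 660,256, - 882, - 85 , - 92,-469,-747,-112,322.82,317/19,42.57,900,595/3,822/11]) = [-882 , - 747, - 469,- 112, -92,-85,317/19,42.57,822/11, 595/3,256,322.82,660,900]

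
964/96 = 241/24 = 10.04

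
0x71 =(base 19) 5I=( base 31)3k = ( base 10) 113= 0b1110001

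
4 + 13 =17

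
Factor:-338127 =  - 3^1*41^1*2749^1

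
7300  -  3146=4154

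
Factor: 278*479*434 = 2^2*7^1*31^1*139^1*479^1 = 57792308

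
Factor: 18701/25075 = 5^( - 2 )*17^( - 1)*59^( - 1)*18701^1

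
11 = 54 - 43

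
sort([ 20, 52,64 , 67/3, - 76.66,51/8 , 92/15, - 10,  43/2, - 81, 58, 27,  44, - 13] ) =[-81, - 76.66, - 13, -10,  92/15, 51/8,20  ,  43/2, 67/3, 27 , 44,52, 58 , 64 ]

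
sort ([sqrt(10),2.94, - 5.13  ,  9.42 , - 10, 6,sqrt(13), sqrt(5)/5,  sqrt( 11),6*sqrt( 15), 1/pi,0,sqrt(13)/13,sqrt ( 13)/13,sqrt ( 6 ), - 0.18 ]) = [ - 10, -5.13,- 0.18,0,sqrt (13)/13,sqrt(13)/13, 1/pi,  sqrt( 5)/5,sqrt( 6),2.94, sqrt (10), sqrt(11),sqrt( 13),6, 9.42,6*sqrt( 15)] 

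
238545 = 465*513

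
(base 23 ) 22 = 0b110000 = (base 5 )143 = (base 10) 48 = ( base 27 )1L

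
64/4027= 64/4027 = 0.02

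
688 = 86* 8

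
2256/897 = 752/299 = 2.52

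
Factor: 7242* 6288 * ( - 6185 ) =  - 281650649760= -2^5*3^2* 5^1 * 17^1*71^1 *131^1*1237^1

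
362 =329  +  33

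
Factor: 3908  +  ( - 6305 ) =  - 2397 = - 3^1*17^1*47^1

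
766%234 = 64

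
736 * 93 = 68448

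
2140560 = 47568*45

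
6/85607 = 6/85607 = 0.00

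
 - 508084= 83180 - 591264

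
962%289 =95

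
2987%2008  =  979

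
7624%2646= 2332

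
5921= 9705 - 3784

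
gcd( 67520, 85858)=2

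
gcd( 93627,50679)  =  9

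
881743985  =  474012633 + 407731352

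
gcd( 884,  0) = 884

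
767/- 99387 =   -  767/99387 = -0.01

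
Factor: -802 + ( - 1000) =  - 1802= - 2^1 * 17^1*53^1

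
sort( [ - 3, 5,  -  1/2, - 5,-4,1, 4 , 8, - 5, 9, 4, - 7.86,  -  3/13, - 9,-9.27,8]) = [-9.27 , - 9, - 7.86, -5, - 5, - 4,  -  3, - 1/2,-3/13, 1,4,4, 5, 8, 8, 9 ] 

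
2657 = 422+2235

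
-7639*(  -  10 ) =76390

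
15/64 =15/64=0.23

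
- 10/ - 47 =10/47 = 0.21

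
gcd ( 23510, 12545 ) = 5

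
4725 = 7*675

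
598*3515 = 2101970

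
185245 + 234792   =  420037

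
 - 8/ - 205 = 8/205 = 0.04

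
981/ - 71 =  - 981/71 = - 13.82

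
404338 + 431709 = 836047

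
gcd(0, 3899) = 3899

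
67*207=13869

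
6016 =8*752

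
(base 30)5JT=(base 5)130344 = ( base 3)20222212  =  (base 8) 11753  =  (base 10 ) 5099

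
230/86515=46/17303 = 0.00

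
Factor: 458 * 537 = 245946= 2^1*3^1*179^1*229^1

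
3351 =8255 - 4904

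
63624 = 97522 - 33898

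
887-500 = 387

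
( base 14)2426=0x18a2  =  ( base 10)6306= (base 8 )14242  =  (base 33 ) 5q3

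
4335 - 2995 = 1340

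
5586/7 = 798 = 798.00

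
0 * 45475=0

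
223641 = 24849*9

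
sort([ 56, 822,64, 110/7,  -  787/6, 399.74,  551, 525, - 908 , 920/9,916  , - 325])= [ - 908,  -  325  , - 787/6, 110/7,56 , 64, 920/9,399.74, 525, 551,822,916] 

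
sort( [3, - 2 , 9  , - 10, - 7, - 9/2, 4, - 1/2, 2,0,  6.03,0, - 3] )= [-10, - 7,-9/2, - 3, - 2, - 1/2, 0, 0, 2,3, 4, 6.03, 9 ]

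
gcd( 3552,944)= 16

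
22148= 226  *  98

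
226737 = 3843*59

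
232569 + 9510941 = 9743510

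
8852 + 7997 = 16849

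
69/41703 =23/13901 = 0.00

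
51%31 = 20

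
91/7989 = 91/7989 = 0.01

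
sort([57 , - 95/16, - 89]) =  [ - 89, - 95/16,  57]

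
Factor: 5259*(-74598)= - 2^1*3^2*1753^1 *12433^1 = - 392310882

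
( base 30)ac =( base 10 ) 312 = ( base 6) 1240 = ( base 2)100111000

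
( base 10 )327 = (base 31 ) AH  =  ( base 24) df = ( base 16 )147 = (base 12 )233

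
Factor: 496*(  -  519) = -2^4*3^1*31^1 * 173^1= - 257424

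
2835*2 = 5670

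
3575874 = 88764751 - 85188877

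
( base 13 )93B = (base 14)803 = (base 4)120203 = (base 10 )1571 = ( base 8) 3043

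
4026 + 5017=9043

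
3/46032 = 1/15344 = 0.00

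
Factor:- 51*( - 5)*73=18615   =  3^1*5^1 * 17^1*73^1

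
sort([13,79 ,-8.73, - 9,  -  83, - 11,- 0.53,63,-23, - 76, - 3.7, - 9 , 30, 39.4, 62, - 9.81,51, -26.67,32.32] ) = [ - 83,-76, - 26.67,  -  23, - 11, - 9.81, - 9, - 9, -8.73, - 3.7, -0.53,13, 30, 32.32,39.4,51, 62,63,79]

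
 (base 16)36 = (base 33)1l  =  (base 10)54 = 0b110110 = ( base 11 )4A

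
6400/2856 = 800/357 =2.24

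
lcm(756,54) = 756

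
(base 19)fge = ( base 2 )1011001100101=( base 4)1121211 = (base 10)5733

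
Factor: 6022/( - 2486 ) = - 3011/1243 = - 11^( - 1)*113^(  -  1)*3011^1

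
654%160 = 14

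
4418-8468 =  - 4050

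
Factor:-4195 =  - 5^1*839^1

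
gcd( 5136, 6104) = 8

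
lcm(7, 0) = 0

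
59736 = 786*76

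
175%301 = 175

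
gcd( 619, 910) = 1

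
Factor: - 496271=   -  23^1*21577^1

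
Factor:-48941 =-109^1 * 449^1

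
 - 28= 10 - 38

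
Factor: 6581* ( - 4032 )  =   - 26534592  =  - 2^6*3^2*7^1*6581^1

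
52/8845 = 52/8845 = 0.01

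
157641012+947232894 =1104873906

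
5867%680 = 427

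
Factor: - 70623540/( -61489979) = 2^2 * 3^2*5^1*13^1*30181^1 * 61489979^( - 1)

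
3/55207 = 3/55207 = 0.00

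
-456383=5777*( - 79) 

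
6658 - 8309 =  - 1651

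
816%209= 189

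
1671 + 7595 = 9266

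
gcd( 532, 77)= 7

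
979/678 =1 + 301/678 = 1.44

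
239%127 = 112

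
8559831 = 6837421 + 1722410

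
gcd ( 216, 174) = 6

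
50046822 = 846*59157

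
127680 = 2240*57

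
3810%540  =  30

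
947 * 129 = 122163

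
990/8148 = 165/1358 = 0.12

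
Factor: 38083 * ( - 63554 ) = -2420326982   =  - 2^1*43^1*739^1*38083^1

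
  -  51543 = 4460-56003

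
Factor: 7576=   2^3*947^1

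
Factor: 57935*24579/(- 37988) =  - 1423984365/37988 = - 2^(- 2) * 3^2*5^1 * 2731^1  *9497^ ( - 1 )*11587^1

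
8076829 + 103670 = 8180499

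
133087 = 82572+50515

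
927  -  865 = 62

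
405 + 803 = 1208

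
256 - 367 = -111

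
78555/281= 78555/281= 279.56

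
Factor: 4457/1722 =2^(-1 )*3^( - 1 )*7^( - 1)*41^(-1 ) * 4457^1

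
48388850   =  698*69325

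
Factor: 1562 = 2^1 * 11^1 * 71^1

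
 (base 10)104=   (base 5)404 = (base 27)3N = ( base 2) 1101000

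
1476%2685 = 1476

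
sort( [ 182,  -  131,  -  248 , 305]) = [ - 248, - 131,182,305] 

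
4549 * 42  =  191058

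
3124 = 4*781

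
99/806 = 99/806 = 0.12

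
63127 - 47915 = 15212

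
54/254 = 27/127 = 0.21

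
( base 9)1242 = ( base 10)929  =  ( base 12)655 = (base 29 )131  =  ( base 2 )1110100001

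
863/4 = 863/4= 215.75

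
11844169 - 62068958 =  - 50224789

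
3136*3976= 12468736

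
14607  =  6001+8606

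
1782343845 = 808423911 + 973919934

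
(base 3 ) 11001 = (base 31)3G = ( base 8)155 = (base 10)109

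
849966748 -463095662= 386871086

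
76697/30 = 76697/30 = 2556.57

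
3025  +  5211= 8236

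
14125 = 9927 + 4198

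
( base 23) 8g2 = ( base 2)1000111111010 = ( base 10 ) 4602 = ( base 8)10772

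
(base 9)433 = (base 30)bo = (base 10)354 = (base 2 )101100010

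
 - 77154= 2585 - 79739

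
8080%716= 204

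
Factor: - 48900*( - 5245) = 256480500 = 2^2*3^1*5^3*163^1*1049^1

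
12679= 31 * 409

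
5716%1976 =1764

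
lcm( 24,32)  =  96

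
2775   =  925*3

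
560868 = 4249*132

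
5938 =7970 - 2032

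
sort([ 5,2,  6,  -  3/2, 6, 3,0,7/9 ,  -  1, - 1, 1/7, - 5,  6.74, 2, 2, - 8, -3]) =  [-8, - 5, - 3, - 3/2,-1,  -  1,0,1/7, 7/9, 2, 2,2, 3, 5, 6,6,6.74 ]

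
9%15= 9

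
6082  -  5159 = 923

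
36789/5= 7357  +  4/5 = 7357.80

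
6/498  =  1/83= 0.01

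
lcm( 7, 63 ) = 63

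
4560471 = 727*6273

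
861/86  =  861/86 = 10.01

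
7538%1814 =282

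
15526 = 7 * 2218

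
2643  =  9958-7315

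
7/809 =7/809 = 0.01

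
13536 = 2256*6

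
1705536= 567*3008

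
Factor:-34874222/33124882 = - 17437111/16562441 = - 7^(-3 )*109^(  -  1)*443^( - 1) * 947^1 * 18413^1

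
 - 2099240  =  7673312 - 9772552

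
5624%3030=2594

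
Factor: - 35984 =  - 2^4 * 13^1*173^1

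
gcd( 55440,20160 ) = 5040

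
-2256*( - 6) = 13536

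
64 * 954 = 61056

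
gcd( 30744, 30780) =36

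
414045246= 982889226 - 568843980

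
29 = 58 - 29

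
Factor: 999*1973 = 3^3*37^1*1973^1 = 1971027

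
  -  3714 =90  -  3804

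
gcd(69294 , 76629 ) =3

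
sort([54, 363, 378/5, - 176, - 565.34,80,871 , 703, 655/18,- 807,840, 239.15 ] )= [- 807, -565.34, - 176, 655/18,54, 378/5, 80, 239.15, 363, 703, 840, 871]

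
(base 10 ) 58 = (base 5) 213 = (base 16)3a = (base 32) 1q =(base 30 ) 1S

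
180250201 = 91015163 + 89235038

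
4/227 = 4/227= 0.02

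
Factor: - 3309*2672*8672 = -76674771456 = - 2^9 * 3^1*167^1*271^1 * 1103^1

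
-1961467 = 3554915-5516382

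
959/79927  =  959/79927 = 0.01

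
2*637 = 1274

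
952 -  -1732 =2684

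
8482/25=339 + 7/25 = 339.28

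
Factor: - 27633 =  -3^1*61^1*151^1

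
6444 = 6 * 1074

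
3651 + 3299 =6950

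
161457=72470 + 88987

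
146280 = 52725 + 93555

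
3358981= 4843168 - 1484187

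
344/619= 344/619=0.56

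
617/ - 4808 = - 617/4808 = -0.13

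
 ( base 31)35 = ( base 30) 38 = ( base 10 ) 98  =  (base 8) 142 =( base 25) 3N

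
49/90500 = 49/90500 = 0.00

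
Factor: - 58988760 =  - 2^3 * 3^1*5^1*47^1*10459^1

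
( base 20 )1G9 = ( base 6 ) 3213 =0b1011011001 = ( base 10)729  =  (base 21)1DF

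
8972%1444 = 308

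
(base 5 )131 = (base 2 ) 101001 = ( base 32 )19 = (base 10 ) 41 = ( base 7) 56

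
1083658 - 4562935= -3479277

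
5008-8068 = -3060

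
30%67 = 30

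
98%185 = 98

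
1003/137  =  1003/137 =7.32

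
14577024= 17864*816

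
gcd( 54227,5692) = 1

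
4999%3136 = 1863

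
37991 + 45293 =83284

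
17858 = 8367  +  9491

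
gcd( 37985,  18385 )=5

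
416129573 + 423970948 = 840100521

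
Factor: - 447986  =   - 2^1*7^1*11^1*2909^1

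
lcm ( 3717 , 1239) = 3717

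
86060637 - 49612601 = 36448036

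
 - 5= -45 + 40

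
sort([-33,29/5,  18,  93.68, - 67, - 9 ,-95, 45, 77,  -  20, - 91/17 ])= [ - 95, - 67,  -  33 ,-20,-9,-91/17 , 29/5, 18,45, 77,93.68]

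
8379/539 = 15 +6/11 =15.55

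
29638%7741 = 6415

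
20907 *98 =2048886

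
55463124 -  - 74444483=129907607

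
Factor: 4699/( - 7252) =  - 2^( - 2 ) * 7^ ( - 2 ) * 127^1 = - 127/196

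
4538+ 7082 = 11620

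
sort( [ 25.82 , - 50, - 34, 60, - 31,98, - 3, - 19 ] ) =[ - 50,-34,  -  31,-19 , - 3,25.82,  60, 98 ] 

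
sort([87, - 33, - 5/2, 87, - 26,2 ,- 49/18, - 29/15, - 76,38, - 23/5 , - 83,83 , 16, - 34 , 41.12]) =[-83, - 76 , - 34, - 33, - 26, - 23/5,-49/18 , - 5/2,- 29/15,  2,16,  38,41.12, 83, 87,87 ]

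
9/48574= 9/48574  =  0.00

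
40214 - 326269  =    -  286055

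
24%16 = 8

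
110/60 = 11/6 =1.83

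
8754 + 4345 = 13099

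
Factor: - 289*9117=-3^2 *17^2*1013^1 = - 2634813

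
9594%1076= 986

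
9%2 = 1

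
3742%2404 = 1338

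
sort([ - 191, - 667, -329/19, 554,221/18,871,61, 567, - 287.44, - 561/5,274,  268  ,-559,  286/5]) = [ - 667, - 559, - 287.44, - 191,  -  561/5, - 329/19, 221/18,  286/5,61,268 , 274, 554, 567,871 ] 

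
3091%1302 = 487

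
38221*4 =152884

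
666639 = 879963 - 213324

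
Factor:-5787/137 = -3^2*137^( - 1)*643^1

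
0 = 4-4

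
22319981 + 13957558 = 36277539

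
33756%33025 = 731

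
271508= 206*1318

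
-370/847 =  - 1 + 477/847= - 0.44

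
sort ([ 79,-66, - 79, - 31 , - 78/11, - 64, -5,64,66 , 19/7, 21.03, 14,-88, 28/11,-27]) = [ - 88,  -  79,  -  66,- 64, - 31, - 27 ,-78/11,  -  5, 28/11, 19/7,14, 21.03, 64,  66  ,  79]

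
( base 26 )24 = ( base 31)1P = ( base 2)111000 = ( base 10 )56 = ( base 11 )51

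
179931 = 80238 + 99693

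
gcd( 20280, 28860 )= 780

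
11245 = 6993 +4252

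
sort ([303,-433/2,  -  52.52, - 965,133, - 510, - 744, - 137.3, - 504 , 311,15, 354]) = [ - 965,- 744,-510, - 504, - 433/2,-137.3,- 52.52,15, 133,  303,  311,354] 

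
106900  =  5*21380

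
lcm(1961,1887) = 100011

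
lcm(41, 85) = 3485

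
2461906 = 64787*38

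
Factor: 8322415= 5^1*31^1*53693^1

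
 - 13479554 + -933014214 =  - 946493768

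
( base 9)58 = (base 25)23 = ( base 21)2B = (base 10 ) 53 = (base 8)65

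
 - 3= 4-7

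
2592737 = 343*7559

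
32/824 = 4/103 =0.04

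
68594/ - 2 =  - 34297  +  0/1 = -34297.00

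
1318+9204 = 10522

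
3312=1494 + 1818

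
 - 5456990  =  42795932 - 48252922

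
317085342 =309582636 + 7502706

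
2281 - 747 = 1534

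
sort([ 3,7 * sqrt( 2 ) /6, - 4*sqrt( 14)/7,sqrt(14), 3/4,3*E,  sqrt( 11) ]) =[-4*sqrt (14) /7, 3/4, 7*sqrt( 2)/6 , 3,sqrt( 11 ),sqrt( 14 ),3*E]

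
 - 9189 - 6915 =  -16104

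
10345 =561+9784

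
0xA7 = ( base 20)87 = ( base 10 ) 167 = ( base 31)5C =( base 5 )1132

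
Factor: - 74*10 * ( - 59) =2^2*5^1*37^1*59^1 = 43660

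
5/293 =5/293  =  0.02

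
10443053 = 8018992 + 2424061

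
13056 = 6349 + 6707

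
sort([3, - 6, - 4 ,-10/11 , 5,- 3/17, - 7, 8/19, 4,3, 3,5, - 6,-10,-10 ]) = [ - 10, - 10, - 7 , - 6, - 6, - 4, - 10/11,- 3/17,8/19,  3, 3, 3, 4, 5,  5]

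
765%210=135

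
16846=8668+8178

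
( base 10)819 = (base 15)399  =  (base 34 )O3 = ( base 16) 333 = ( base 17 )2E3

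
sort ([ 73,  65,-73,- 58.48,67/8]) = [  -  73, - 58.48, 67/8, 65,73 ] 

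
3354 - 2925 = 429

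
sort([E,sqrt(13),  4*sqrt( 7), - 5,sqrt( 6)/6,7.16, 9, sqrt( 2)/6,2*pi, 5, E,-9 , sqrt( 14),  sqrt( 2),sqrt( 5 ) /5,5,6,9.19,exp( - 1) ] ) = [ - 9, - 5, sqrt( 2)/6,exp(-1 ),sqrt( 6)/6,sqrt( 5 ) /5, sqrt( 2), E,E , sqrt ( 13 ), sqrt( 14),5,5,6 , 2*pi,7.16,9, 9.19,4*sqrt(7)]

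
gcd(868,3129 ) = 7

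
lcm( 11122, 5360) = 444880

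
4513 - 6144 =  -  1631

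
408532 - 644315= - 235783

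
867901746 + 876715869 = 1744617615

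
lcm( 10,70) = 70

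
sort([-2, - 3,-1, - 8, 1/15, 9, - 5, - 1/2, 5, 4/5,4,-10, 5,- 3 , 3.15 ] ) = [ - 10, - 8, - 5,-3, - 3,-2, - 1, - 1/2, 1/15, 4/5, 3.15,4,5, 5,9] 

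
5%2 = 1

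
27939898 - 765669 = 27174229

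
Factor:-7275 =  - 3^1*5^2*97^1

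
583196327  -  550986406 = 32209921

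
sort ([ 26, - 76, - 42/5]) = [-76, - 42/5 , 26] 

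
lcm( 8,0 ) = 0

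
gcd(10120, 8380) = 20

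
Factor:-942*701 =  - 2^1 * 3^1 * 157^1*701^1 = -660342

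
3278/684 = 1639/342 = 4.79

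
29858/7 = 29858/7 = 4265.43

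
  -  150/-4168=75/2084 = 0.04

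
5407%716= 395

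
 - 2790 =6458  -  9248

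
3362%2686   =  676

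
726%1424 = 726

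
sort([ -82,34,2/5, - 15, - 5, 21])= [- 82,  -  15, - 5, 2/5, 21, 34] 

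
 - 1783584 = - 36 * 49544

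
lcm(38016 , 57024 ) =114048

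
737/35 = 21 + 2/35 = 21.06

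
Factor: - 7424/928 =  - 2^3 = - 8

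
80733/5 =16146 + 3/5 = 16146.60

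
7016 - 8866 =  - 1850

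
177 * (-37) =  - 6549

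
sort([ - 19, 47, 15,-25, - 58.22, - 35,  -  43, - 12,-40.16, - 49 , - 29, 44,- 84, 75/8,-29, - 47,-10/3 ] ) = [ - 84, - 58.22, - 49, - 47 ,- 43,  -  40.16 , - 35, - 29 , - 29, - 25, - 19, - 12, - 10/3, 75/8,15, 44, 47]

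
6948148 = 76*91423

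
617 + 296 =913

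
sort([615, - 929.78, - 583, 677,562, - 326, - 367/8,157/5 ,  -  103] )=[ - 929.78,-583,-326, - 103, - 367/8,157/5,  562, 615, 677]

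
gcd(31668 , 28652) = 1508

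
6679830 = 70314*95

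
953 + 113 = 1066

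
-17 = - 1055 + 1038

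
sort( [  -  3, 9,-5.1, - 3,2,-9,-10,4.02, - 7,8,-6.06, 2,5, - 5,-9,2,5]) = [ - 10, - 9, - 9,-7,- 6.06,-5.1, - 5, - 3,-3, 2, 2,2, 4.02,  5,  5, 8, 9]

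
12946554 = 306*42309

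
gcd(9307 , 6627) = 1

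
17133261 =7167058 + 9966203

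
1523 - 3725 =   -  2202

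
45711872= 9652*4736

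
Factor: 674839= 11^1*31^1*1979^1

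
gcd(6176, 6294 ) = 2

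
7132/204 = 34 + 49/51 = 34.96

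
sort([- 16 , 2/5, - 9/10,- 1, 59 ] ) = [ - 16, - 1,-9/10 , 2/5, 59]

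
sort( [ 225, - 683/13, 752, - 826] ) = [ - 826, - 683/13,225, 752]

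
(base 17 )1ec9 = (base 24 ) FM4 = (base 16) 23D4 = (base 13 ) 4237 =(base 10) 9172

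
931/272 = 3 + 115/272 = 3.42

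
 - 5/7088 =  - 5/7088 =- 0.00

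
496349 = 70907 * 7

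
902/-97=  - 902/97 = -9.30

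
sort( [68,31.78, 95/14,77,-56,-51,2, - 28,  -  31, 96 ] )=[  -  56 , - 51, - 31,  -  28, 2, 95/14, 31.78, 68,77,96]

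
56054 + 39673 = 95727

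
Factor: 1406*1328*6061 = 2^5*11^1*19^2*29^1 * 37^1 * 83^1 = 11316905248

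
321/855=107/285=0.38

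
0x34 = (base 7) 103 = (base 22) 28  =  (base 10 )52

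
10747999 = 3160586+7587413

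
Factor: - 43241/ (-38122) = 2^(-1)  *7^ ( - 2)*11^1*389^( - 1)*3931^1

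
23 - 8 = 15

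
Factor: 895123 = 131^1*6833^1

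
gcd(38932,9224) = 4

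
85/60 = 17/12 = 1.42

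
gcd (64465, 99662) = 1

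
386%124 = 14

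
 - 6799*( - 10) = 67990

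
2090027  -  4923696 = -2833669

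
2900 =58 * 50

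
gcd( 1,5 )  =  1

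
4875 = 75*65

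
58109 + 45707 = 103816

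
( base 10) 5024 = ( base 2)1001110100000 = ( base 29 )5s7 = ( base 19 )dh8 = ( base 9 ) 6802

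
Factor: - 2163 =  -3^1*7^1*103^1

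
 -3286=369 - 3655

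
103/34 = 103/34 = 3.03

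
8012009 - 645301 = 7366708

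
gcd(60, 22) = 2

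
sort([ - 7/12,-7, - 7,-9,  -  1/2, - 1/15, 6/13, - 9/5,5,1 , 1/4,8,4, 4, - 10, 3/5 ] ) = [ - 10, - 9,  -  7, - 7, - 9/5, - 7/12, - 1/2, - 1/15,1/4,6/13, 3/5, 1, 4, 4,5,  8]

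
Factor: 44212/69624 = 2^( - 1 )*3^( - 2)*7^1*967^ ( - 1 )*1579^1 = 11053/17406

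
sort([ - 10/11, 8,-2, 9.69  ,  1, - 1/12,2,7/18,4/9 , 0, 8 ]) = [-2,-10/11,-1/12,  0, 7/18, 4/9, 1,2,8, 8, 9.69]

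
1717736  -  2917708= - 1199972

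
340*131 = 44540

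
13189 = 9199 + 3990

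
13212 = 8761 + 4451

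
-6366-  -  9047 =2681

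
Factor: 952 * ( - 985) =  -2^3*5^1*7^1* 17^1 * 197^1 = - 937720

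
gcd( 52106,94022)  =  2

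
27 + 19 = 46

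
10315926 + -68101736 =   -  57785810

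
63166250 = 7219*8750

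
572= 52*11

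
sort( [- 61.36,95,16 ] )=[ - 61.36,16, 95 ]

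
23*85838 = 1974274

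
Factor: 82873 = 7^1*11839^1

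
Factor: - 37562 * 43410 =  - 2^2*3^1 * 5^1 * 7^1 * 1447^1 *2683^1 = - 1630566420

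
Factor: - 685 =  - 5^1 * 137^1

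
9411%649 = 325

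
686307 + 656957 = 1343264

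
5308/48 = 1327/12 = 110.58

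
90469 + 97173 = 187642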